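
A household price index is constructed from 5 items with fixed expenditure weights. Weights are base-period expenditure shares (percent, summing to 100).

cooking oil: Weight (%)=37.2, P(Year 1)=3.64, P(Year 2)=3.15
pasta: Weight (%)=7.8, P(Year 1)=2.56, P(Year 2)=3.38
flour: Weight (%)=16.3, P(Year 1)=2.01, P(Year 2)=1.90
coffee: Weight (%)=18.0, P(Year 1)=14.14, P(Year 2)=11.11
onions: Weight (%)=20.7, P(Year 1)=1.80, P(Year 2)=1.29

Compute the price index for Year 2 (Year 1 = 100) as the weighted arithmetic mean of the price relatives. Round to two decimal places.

86.88

cooking oil: 37.2 × (3.15/3.64) = 37.2 × 0.865385 = 32.1923
pasta: 7.8 × (3.38/2.56) = 7.8 × 1.320312 = 10.2984
flour: 16.3 × (1.90/2.01) = 16.3 × 0.945274 = 15.4080
coffee: 18.0 × (11.11/14.14) = 18.0 × 0.785714 = 14.1429
onions: 20.7 × (1.29/1.80) = 20.7 × 0.716667 = 14.8350
Index = Σ wᵢ·(p₁ᵢ/p₀ᵢ) = 32.1923 + 10.2984 + 15.4080 + 14.1429 + 14.8350 = 86.8766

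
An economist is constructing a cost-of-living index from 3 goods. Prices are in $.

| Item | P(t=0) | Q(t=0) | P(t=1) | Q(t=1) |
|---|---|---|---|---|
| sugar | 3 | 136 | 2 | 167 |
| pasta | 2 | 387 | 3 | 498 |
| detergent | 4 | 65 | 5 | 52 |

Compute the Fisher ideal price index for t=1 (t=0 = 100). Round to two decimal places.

122.19

Laspeyres component (base-period weights):
ΣP(t=1)Q(t=0) = 2×136 + 3×387 + 5×65 = 272 + 1161 + 325 = 1758
ΣP(t=0)Q(t=0) = 3×136 + 2×387 + 4×65 = 408 + 774 + 260 = 1442
L = 1758 / 1442 × 100 = 121.9140
Paasche component (current-period weights):
ΣP(t=1)Q(t=1) = 2×167 + 3×498 + 5×52 = 334 + 1494 + 260 = 2088
ΣP(t=0)Q(t=1) = 3×167 + 2×498 + 4×52 = 501 + 996 + 208 = 1705
P = 2088 / 1705 × 100 = 122.4633
Fisher = √(L × P) = √(121.9140 × 122.4633) = 122.1884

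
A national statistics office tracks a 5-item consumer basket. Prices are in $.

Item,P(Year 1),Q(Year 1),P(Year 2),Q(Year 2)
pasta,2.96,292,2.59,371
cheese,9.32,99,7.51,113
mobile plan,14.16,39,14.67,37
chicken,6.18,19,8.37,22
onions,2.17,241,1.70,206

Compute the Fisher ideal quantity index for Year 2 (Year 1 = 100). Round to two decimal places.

Laspeyres component (base-period weights):
ΣP(Year 1)Q(Year 2) = 2.96×371 + 9.32×113 + 14.16×37 + 6.18×22 + 2.17×206 = 1098.16 + 1053.16 + 523.92 + 135.96 + 447.02 = 3258.22
ΣP(Year 1)Q(Year 1) = 2.96×292 + 9.32×99 + 14.16×39 + 6.18×19 + 2.17×241 = 864.32 + 922.68 + 552.24 + 117.42 + 522.97 = 2979.63
L = 3258.22 / 2979.63 × 100 = 109.3498
Paasche component (current-period weights):
ΣP(Year 2)Q(Year 2) = 2.59×371 + 7.51×113 + 14.67×37 + 8.37×22 + 1.70×206 = 960.89 + 848.63 + 542.79 + 184.14 + 350.2 = 2886.65
ΣP(Year 2)Q(Year 1) = 2.59×292 + 7.51×99 + 14.67×39 + 8.37×19 + 1.70×241 = 756.28 + 743.49 + 572.13 + 159.03 + 409.7 = 2640.63
P = 2886.65 / 2640.63 × 100 = 109.3167
Fisher = √(L × P) = √(109.3498 × 109.3167) = 109.3333

109.33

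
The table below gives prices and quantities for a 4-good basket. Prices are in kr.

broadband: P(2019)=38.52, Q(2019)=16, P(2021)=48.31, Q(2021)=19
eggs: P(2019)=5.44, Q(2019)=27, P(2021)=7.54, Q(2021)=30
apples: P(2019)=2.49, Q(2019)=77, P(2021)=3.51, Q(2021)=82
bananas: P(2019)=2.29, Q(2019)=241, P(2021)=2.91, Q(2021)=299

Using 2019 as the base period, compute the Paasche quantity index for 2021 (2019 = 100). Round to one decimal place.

Paasche quantity index uses current-period prices as weights.
ΣP(2021)·Q(2021) = 48.31×19 + 7.54×30 + 3.51×82 + 2.91×299 = 917.89 + 226.2 + 287.82 + 870.09 = 2302
ΣP(2021)·Q(2019) = 48.31×16 + 7.54×27 + 3.51×77 + 2.91×241 = 772.96 + 203.58 + 270.27 + 701.31 = 1948.12
Index = 2302 / 1948.12 × 100 = 118.1652

118.2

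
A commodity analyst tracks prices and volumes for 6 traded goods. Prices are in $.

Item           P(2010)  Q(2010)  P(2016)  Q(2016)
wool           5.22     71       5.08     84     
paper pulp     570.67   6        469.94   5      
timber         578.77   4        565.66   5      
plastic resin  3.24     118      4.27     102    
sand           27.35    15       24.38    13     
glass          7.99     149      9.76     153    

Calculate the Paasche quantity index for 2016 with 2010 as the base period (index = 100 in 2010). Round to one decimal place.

101.1

Paasche quantity index uses current-period prices as weights.
ΣP(2016)·Q(2016) = 5.08×84 + 469.94×5 + 565.66×5 + 4.27×102 + 24.38×13 + 9.76×153 = 426.72 + 2349.7 + 2828.3 + 435.54 + 316.94 + 1493.28 = 7850.48
ΣP(2016)·Q(2010) = 5.08×71 + 469.94×6 + 565.66×4 + 4.27×118 + 24.38×15 + 9.76×149 = 360.68 + 2819.64 + 2262.64 + 503.86 + 365.7 + 1454.24 = 7766.76
Index = 7850.48 / 7766.76 × 100 = 101.0779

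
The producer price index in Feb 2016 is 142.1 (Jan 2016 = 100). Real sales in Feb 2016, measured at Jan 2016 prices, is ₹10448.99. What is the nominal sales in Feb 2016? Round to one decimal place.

Nominal = Real × (Index/100) = 10448.99 × (142.1/100)
        = 10448.99 × 1.421 = 14848.0148

14848.0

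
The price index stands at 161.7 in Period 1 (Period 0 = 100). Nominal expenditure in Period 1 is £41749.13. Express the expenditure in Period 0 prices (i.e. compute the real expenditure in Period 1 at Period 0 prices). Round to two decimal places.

Real = Nominal ÷ (Index/100) = 41749.13 ÷ (161.7/100)
     = 41749.13 ÷ 1.617 = 25818.8806

25818.88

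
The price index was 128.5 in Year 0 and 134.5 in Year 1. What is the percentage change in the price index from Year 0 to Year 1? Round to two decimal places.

4.67%

Change = (134.5 − 128.5) / 128.5 × 100
       = 6.0 / 128.5 × 100 = 4.6693%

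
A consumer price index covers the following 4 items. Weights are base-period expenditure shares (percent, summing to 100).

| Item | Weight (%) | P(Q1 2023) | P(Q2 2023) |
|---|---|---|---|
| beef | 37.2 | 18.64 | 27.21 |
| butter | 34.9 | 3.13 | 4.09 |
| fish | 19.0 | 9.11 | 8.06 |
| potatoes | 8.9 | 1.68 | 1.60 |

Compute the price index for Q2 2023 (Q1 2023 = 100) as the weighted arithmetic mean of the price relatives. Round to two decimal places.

beef: 37.2 × (27.21/18.64) = 37.2 × 1.459764 = 54.3032
butter: 34.9 × (4.09/3.13) = 34.9 × 1.306709 = 45.6042
fish: 19.0 × (8.06/9.11) = 19.0 × 0.884742 = 16.8101
potatoes: 8.9 × (1.60/1.68) = 8.9 × 0.952381 = 8.4762
Index = Σ wᵢ·(p₁ᵢ/p₀ᵢ) = 54.3032 + 45.6042 + 16.8101 + 8.4762 = 125.1937

125.19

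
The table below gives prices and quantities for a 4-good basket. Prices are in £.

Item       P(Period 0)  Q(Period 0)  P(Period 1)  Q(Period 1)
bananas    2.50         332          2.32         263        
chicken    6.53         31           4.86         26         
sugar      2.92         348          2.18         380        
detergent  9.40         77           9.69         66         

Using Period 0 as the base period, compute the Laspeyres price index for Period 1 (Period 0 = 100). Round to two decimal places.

Laspeyres price index uses base-period quantities as weights.
ΣP(Period 1)·Q(Period 0) = 2.32×332 + 4.86×31 + 2.18×348 + 9.69×77 = 770.24 + 150.66 + 758.64 + 746.13 = 2425.67
ΣP(Period 0)·Q(Period 0) = 2.50×332 + 6.53×31 + 2.92×348 + 9.40×77 = 830 + 202.43 + 1016.16 + 723.8 = 2772.39
Index = 2425.67 / 2772.39 × 100 = 87.4938

87.49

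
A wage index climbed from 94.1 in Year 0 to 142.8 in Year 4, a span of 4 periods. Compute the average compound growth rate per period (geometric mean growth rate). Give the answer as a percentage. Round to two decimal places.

Growth factor = (142.8/94.1)^(1/4) = (1.517535)^(1/4) = 1.109902
Growth rate = 1.109902 − 1 = 0.109902 = 10.9902%

10.99%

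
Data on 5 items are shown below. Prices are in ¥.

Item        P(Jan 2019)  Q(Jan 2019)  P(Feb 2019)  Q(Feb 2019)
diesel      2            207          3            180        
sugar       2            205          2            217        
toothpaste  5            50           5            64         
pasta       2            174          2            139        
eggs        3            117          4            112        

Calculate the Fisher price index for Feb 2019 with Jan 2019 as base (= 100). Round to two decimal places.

117.58

Laspeyres component (base-period weights):
ΣP(Feb 2019)Q(Jan 2019) = 3×207 + 2×205 + 5×50 + 2×174 + 4×117 = 621 + 410 + 250 + 348 + 468 = 2097
ΣP(Jan 2019)Q(Jan 2019) = 2×207 + 2×205 + 5×50 + 2×174 + 3×117 = 414 + 410 + 250 + 348 + 351 = 1773
L = 2097 / 1773 × 100 = 118.2741
Paasche component (current-period weights):
ΣP(Feb 2019)Q(Feb 2019) = 3×180 + 2×217 + 5×64 + 2×139 + 4×112 = 540 + 434 + 320 + 278 + 448 = 2020
ΣP(Jan 2019)Q(Feb 2019) = 2×180 + 2×217 + 5×64 + 2×139 + 3×112 = 360 + 434 + 320 + 278 + 336 = 1728
P = 2020 / 1728 × 100 = 116.8981
Fisher = √(L × P) = √(118.2741 × 116.8981) = 117.5841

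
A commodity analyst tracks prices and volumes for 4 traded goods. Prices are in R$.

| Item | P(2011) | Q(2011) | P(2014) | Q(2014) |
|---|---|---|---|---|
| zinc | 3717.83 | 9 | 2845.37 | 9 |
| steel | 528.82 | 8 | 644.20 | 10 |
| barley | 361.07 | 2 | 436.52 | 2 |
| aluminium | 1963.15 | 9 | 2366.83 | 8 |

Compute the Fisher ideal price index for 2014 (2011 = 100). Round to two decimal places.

94.19

Laspeyres component (base-period weights):
ΣP(2014)Q(2011) = 2845.37×9 + 644.20×8 + 436.52×2 + 2366.83×9 = 25608.33 + 5153.6 + 873.04 + 21301.47 = 52936.44
ΣP(2011)Q(2011) = 3717.83×9 + 528.82×8 + 361.07×2 + 1963.15×9 = 33460.47 + 4230.56 + 722.14 + 17668.35 = 56081.52
L = 52936.44 / 56081.52 × 100 = 94.3919
Paasche component (current-period weights):
ΣP(2014)Q(2014) = 2845.37×9 + 644.20×10 + 436.52×2 + 2366.83×8 = 25608.33 + 6442 + 873.04 + 18934.64 = 51858.01
ΣP(2011)Q(2014) = 3717.83×9 + 528.82×10 + 361.07×2 + 1963.15×8 = 33460.47 + 5288.2 + 722.14 + 15705.2 = 55176.01
P = 51858.01 / 55176.01 × 100 = 93.9865
Fisher = √(L × P) = √(94.3919 × 93.9865) = 94.1890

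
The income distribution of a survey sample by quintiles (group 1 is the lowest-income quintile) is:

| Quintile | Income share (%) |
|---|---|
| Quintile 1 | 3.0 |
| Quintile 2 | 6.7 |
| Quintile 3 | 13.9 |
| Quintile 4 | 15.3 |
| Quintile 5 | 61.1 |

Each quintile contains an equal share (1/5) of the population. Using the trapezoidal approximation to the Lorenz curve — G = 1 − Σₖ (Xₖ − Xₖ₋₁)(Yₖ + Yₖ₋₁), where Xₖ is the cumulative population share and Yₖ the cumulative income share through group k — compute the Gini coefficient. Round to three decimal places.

Cumulative income shares Yₖ: 0.0300, 0.0970, 0.2360, 0.3890, 1.0000
Σ (Xₖ−Xₖ₋₁)(Yₖ+Yₖ₋₁) = (1/5)(0.0300+0.0000) + (1/5)(0.0970+0.0300) + (1/5)(0.2360+0.0970) + (1/5)(0.3890+0.2360) + (1/5)(1.0000+0.3890)
  = 0.0060 + 0.0254 + 0.0666 + 0.1250 + 0.2778 = 0.5008
G = 1 − 0.5008 = 0.4992

0.499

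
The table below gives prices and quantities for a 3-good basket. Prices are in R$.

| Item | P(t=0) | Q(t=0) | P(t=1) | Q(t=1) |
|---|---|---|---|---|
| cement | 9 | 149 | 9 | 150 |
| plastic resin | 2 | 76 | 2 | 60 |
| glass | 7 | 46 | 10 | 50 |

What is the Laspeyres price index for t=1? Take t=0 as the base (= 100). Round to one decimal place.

Laspeyres price index uses base-period quantities as weights.
ΣP(t=1)·Q(t=0) = 9×149 + 2×76 + 10×46 = 1341 + 152 + 460 = 1953
ΣP(t=0)·Q(t=0) = 9×149 + 2×76 + 7×46 = 1341 + 152 + 322 = 1815
Index = 1953 / 1815 × 100 = 107.6033

107.6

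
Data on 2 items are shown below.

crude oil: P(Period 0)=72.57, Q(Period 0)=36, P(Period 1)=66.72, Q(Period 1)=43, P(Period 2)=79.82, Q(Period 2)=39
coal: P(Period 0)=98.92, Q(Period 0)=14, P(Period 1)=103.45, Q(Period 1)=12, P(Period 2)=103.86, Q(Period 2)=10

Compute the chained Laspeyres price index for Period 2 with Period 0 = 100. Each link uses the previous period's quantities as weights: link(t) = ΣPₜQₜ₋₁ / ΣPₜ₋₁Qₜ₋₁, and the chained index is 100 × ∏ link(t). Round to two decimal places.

Link Period 0→Period 1:
ΣP(Period 1)Q(Period 0) = 66.72×36 + 103.45×14 = 2401.92 + 1448.3 = 3850.22
ΣP(Period 0)Q(Period 0) = 72.57×36 + 98.92×14 = 2612.52 + 1384.88 = 3997.4
link = 3850.22/3997.4 = 0.963181
Link Period 1→Period 2:
ΣP(Period 2)Q(Period 1) = 79.82×43 + 103.86×12 = 3432.26 + 1246.32 = 4678.58
ΣP(Period 1)Q(Period 1) = 66.72×43 + 103.45×12 = 2868.96 + 1241.4 = 4110.36
link = 4678.58/4110.36 = 1.138241
Chained index = 100 × 0.963181 × 1.138241 = 109.6332

109.63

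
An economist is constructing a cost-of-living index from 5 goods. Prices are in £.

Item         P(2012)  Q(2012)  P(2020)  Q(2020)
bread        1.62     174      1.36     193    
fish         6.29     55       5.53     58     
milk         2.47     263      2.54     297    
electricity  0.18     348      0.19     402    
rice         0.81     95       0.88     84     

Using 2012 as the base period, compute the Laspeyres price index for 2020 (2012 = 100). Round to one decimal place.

Laspeyres price index uses base-period quantities as weights.
ΣP(2020)·Q(2012) = 1.36×174 + 5.53×55 + 2.54×263 + 0.19×348 + 0.88×95 = 236.64 + 304.15 + 668.02 + 66.12 + 83.6 = 1358.53
ΣP(2012)·Q(2012) = 1.62×174 + 6.29×55 + 2.47×263 + 0.18×348 + 0.81×95 = 281.88 + 345.95 + 649.61 + 62.64 + 76.95 = 1417.03
Index = 1358.53 / 1417.03 × 100 = 95.8716

95.9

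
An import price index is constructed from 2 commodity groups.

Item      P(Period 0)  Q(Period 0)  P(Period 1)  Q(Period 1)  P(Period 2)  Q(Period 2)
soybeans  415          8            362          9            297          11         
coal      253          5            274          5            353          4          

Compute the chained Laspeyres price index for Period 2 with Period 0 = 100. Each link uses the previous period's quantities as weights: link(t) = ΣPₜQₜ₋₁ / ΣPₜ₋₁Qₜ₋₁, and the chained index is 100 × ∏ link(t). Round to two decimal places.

Link Period 0→Period 1:
ΣP(Period 1)Q(Period 0) = 362×8 + 274×5 = 2896 + 1370 = 4266
ΣP(Period 0)Q(Period 0) = 415×8 + 253×5 = 3320 + 1265 = 4585
link = 4266/4585 = 0.930425
Link Period 1→Period 2:
ΣP(Period 2)Q(Period 1) = 297×9 + 353×5 = 2673 + 1765 = 4438
ΣP(Period 1)Q(Period 1) = 362×9 + 274×5 = 3258 + 1370 = 4628
link = 4438/4628 = 0.958946
Chained index = 100 × 0.930425 × 0.958946 = 89.2227

89.22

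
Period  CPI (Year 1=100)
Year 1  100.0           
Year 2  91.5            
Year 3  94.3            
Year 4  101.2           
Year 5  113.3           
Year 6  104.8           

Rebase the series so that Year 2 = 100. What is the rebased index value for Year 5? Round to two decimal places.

Rebased(Year 5) = 113.3 / 91.5 × 100 = 123.8251

123.83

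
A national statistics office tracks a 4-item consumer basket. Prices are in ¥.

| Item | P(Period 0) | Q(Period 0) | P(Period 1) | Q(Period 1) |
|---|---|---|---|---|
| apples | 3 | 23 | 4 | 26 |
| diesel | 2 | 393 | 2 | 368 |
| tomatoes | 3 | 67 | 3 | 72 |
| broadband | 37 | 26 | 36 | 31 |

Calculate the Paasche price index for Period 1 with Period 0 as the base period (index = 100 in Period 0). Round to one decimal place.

99.8

Paasche price index uses current-period quantities as weights.
ΣP(Period 1)·Q(Period 1) = 4×26 + 2×368 + 3×72 + 36×31 = 104 + 736 + 216 + 1116 = 2172
ΣP(Period 0)·Q(Period 1) = 3×26 + 2×368 + 3×72 + 37×31 = 78 + 736 + 216 + 1147 = 2177
Index = 2172 / 2177 × 100 = 99.7703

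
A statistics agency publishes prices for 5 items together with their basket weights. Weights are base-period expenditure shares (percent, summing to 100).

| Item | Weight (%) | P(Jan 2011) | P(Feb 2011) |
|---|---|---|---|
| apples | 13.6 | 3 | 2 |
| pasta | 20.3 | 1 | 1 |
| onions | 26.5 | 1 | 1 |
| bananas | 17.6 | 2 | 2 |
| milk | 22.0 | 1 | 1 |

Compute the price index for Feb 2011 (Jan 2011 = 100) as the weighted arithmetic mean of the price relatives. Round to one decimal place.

apples: 13.6 × (2/3) = 13.6 × 0.666667 = 9.0667
pasta: 20.3 × (1/1) = 20.3 × 1.000000 = 20.3000
onions: 26.5 × (1/1) = 26.5 × 1.000000 = 26.5000
bananas: 17.6 × (2/2) = 17.6 × 1.000000 = 17.6000
milk: 22.0 × (1/1) = 22.0 × 1.000000 = 22.0000
Index = Σ wᵢ·(p₁ᵢ/p₀ᵢ) = 9.0667 + 20.3000 + 26.5000 + 17.6000 + 22.0000 = 95.4667

95.5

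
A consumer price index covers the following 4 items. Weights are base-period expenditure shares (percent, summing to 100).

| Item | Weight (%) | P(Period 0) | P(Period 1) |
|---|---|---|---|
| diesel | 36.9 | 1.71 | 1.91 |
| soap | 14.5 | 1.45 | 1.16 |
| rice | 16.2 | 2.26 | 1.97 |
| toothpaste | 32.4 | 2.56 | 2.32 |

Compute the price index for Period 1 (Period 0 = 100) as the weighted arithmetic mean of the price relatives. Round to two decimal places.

96.30

diesel: 36.9 × (1.91/1.71) = 36.9 × 1.116959 = 41.2158
soap: 14.5 × (1.16/1.45) = 14.5 × 0.800000 = 11.6000
rice: 16.2 × (1.97/2.26) = 16.2 × 0.871681 = 14.1212
toothpaste: 32.4 × (2.32/2.56) = 32.4 × 0.906250 = 29.3625
Index = Σ wᵢ·(p₁ᵢ/p₀ᵢ) = 41.2158 + 11.6000 + 14.1212 + 29.3625 = 96.2995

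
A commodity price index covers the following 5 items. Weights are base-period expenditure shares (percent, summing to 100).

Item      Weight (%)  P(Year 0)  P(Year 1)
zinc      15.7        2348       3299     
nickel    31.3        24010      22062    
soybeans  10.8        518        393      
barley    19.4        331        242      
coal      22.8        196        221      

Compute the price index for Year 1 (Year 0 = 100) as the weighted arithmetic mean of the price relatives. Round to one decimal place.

98.9

zinc: 15.7 × (3299/2348) = 15.7 × 1.405026 = 22.0589
nickel: 31.3 × (22062/24010) = 31.3 × 0.918867 = 28.7605
soybeans: 10.8 × (393/518) = 10.8 × 0.758687 = 8.1938
barley: 19.4 × (242/331) = 19.4 × 0.731118 = 14.1837
coal: 22.8 × (221/196) = 22.8 × 1.127551 = 25.7082
Index = Σ wᵢ·(p₁ᵢ/p₀ᵢ) = 22.0589 + 28.7605 + 8.1938 + 14.1837 + 25.7082 = 98.9051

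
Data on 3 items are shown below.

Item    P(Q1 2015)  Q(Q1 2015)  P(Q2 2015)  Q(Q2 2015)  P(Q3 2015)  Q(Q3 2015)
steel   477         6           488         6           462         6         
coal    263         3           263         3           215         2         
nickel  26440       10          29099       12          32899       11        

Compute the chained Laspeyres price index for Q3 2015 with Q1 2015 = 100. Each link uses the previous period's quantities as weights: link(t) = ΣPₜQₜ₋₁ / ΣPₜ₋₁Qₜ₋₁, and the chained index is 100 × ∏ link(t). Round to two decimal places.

Link Q1 2015→Q2 2015:
ΣP(Q2 2015)Q(Q1 2015) = 488×6 + 263×3 + 29099×10 = 2928 + 789 + 290990 = 294707
ΣP(Q1 2015)Q(Q1 2015) = 477×6 + 263×3 + 26440×10 = 2862 + 789 + 264400 = 268051
link = 294707/268051 = 1.099444
Link Q2 2015→Q3 2015:
ΣP(Q3 2015)Q(Q2 2015) = 462×6 + 215×3 + 32899×12 = 2772 + 645 + 394788 = 398205
ΣP(Q2 2015)Q(Q2 2015) = 488×6 + 263×3 + 29099×12 = 2928 + 789 + 349188 = 352905
link = 398205/352905 = 1.128363
Chained index = 100 × 1.099444 × 1.128363 = 124.0572

124.06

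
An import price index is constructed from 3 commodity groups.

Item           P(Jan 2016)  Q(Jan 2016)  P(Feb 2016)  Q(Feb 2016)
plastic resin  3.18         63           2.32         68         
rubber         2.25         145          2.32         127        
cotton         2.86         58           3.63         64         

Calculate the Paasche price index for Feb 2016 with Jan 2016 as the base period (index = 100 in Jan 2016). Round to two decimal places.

Paasche price index uses current-period quantities as weights.
ΣP(Feb 2016)·Q(Feb 2016) = 2.32×68 + 2.32×127 + 3.63×64 = 157.76 + 294.64 + 232.32 = 684.72
ΣP(Jan 2016)·Q(Feb 2016) = 3.18×68 + 2.25×127 + 2.86×64 = 216.24 + 285.75 + 183.04 = 685.03
Index = 684.72 / 685.03 × 100 = 99.9547

99.95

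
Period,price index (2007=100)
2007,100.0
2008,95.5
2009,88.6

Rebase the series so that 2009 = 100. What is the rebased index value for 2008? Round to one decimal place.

107.8

Rebased(2008) = 95.5 / 88.6 × 100 = 107.7878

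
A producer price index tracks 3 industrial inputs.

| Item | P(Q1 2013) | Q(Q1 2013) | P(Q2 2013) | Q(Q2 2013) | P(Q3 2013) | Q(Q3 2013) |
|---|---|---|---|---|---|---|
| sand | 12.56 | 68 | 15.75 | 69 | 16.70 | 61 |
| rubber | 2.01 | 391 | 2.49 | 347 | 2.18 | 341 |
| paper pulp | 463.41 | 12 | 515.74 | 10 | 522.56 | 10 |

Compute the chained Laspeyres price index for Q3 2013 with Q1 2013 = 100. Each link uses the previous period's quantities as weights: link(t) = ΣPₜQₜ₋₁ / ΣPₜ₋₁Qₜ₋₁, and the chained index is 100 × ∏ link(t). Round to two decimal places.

Link Q1 2013→Q2 2013:
ΣP(Q2 2013)Q(Q1 2013) = 15.75×68 + 2.49×391 + 515.74×12 = 1071 + 973.59 + 6188.88 = 8233.47
ΣP(Q1 2013)Q(Q1 2013) = 12.56×68 + 2.01×391 + 463.41×12 = 854.08 + 785.91 + 5560.92 = 7200.91
link = 8233.47/7200.91 = 1.143393
Link Q2 2013→Q3 2013:
ΣP(Q3 2013)Q(Q2 2013) = 16.70×69 + 2.18×347 + 522.56×10 = 1152.3 + 756.46 + 5225.6 = 7134.36
ΣP(Q2 2013)Q(Q2 2013) = 15.75×69 + 2.49×347 + 515.74×10 = 1086.75 + 864.03 + 5157.4 = 7108.18
link = 7134.36/7108.18 = 1.003683
Chained index = 100 × 1.143393 × 1.003683 = 114.7604

114.76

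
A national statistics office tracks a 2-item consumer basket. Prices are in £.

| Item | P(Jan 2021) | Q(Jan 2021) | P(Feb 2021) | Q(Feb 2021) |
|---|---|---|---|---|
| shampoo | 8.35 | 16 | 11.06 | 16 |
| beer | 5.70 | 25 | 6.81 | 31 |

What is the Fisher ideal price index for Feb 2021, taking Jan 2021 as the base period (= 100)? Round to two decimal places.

Laspeyres component (base-period weights):
ΣP(Feb 2021)Q(Jan 2021) = 11.06×16 + 6.81×25 = 176.96 + 170.25 = 347.21
ΣP(Jan 2021)Q(Jan 2021) = 8.35×16 + 5.70×25 = 133.6 + 142.5 = 276.1
L = 347.21 / 276.1 × 100 = 125.7552
Paasche component (current-period weights):
ΣP(Feb 2021)Q(Feb 2021) = 11.06×16 + 6.81×31 = 176.96 + 211.11 = 388.07
ΣP(Jan 2021)Q(Feb 2021) = 8.35×16 + 5.70×31 = 133.6 + 176.7 = 310.3
P = 388.07 / 310.3 × 100 = 125.0628
Fisher = √(L × P) = √(125.7552 × 125.0628) = 125.4085

125.41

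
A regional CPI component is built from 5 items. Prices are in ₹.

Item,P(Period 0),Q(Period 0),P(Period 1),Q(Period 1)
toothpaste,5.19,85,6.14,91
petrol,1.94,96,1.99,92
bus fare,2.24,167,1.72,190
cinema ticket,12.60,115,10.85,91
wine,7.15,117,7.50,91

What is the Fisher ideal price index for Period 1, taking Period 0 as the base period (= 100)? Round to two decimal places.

95.19

Laspeyres component (base-period weights):
ΣP(Period 1)Q(Period 0) = 6.14×85 + 1.99×96 + 1.72×167 + 10.85×115 + 7.50×117 = 521.9 + 191.04 + 287.24 + 1247.75 + 877.5 = 3125.43
ΣP(Period 0)Q(Period 0) = 5.19×85 + 1.94×96 + 2.24×167 + 12.60×115 + 7.15×117 = 441.15 + 186.24 + 374.08 + 1449 + 836.55 = 3287.02
L = 3125.43 / 3287.02 × 100 = 95.0840
Paasche component (current-period weights):
ΣP(Period 1)Q(Period 1) = 6.14×91 + 1.99×92 + 1.72×190 + 10.85×91 + 7.50×91 = 558.74 + 183.08 + 326.8 + 987.35 + 682.5 = 2738.47
ΣP(Period 0)Q(Period 1) = 5.19×91 + 1.94×92 + 2.24×190 + 12.60×91 + 7.15×91 = 472.29 + 178.48 + 425.6 + 1146.6 + 650.65 = 2873.62
P = 2738.47 / 2873.62 × 100 = 95.2969
Fisher = √(L × P) = √(95.0840 × 95.2969) = 95.1904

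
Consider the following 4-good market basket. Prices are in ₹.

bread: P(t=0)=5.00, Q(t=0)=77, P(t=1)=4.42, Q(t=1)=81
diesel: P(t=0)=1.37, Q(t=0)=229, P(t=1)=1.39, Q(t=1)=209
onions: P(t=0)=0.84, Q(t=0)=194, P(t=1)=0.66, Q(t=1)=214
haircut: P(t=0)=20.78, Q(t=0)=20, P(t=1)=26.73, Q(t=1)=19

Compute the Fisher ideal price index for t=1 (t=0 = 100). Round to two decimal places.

Laspeyres component (base-period weights):
ΣP(t=1)Q(t=0) = 4.42×77 + 1.39×229 + 0.66×194 + 26.73×20 = 340.34 + 318.31 + 128.04 + 534.6 = 1321.29
ΣP(t=0)Q(t=0) = 5.00×77 + 1.37×229 + 0.84×194 + 20.78×20 = 385 + 313.73 + 162.96 + 415.6 = 1277.29
L = 1321.29 / 1277.29 × 100 = 103.4448
Paasche component (current-period weights):
ΣP(t=1)Q(t=1) = 4.42×81 + 1.39×209 + 0.66×214 + 26.73×19 = 358.02 + 290.51 + 141.24 + 507.87 = 1297.64
ΣP(t=0)Q(t=1) = 5.00×81 + 1.37×209 + 0.84×214 + 20.78×19 = 405 + 286.33 + 179.76 + 394.82 = 1265.91
P = 1297.64 / 1265.91 × 100 = 102.5065
Fisher = √(L × P) = √(103.4448 × 102.5065) = 102.9746

102.97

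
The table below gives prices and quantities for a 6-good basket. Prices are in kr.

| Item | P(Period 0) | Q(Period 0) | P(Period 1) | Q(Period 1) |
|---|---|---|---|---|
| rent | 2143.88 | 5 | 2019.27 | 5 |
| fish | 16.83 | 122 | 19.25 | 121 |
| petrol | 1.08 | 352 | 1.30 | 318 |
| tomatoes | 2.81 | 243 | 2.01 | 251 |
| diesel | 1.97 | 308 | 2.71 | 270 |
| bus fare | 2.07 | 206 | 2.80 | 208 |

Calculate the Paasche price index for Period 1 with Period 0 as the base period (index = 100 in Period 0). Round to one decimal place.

Paasche price index uses current-period quantities as weights.
ΣP(Period 1)·Q(Period 1) = 2019.27×5 + 19.25×121 + 1.30×318 + 2.01×251 + 2.71×270 + 2.80×208 = 10096.35 + 2329.25 + 413.4 + 504.51 + 731.7 + 582.4 = 14657.61
ΣP(Period 0)·Q(Period 1) = 2143.88×5 + 16.83×121 + 1.08×318 + 2.81×251 + 1.97×270 + 2.07×208 = 10719.4 + 2036.43 + 343.44 + 705.31 + 531.9 + 430.56 = 14767.04
Index = 14657.61 / 14767.04 × 100 = 99.2590

99.3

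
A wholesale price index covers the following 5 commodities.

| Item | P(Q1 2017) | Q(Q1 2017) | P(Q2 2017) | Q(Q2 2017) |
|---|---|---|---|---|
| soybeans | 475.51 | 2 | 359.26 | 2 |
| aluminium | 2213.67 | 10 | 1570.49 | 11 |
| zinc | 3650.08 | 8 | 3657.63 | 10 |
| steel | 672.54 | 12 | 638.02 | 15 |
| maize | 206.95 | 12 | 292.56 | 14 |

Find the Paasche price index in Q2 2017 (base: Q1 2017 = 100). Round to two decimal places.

91.24

Paasche price index uses current-period quantities as weights.
ΣP(Q2 2017)·Q(Q2 2017) = 359.26×2 + 1570.49×11 + 3657.63×10 + 638.02×15 + 292.56×14 = 718.52 + 17275.39 + 36576.3 + 9570.3 + 4095.84 = 68236.35
ΣP(Q1 2017)·Q(Q2 2017) = 475.51×2 + 2213.67×11 + 3650.08×10 + 672.54×15 + 206.95×14 = 951.02 + 24350.37 + 36500.8 + 10088.1 + 2897.3 = 74787.59
Index = 68236.35 / 74787.59 × 100 = 91.2402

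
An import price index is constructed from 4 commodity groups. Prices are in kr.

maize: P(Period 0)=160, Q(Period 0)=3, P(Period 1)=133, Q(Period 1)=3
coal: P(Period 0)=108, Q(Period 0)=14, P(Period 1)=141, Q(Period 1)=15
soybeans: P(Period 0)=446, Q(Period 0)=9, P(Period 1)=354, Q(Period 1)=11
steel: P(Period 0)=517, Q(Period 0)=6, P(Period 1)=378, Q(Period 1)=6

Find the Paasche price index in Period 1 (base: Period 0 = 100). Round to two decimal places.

Paasche price index uses current-period quantities as weights.
ΣP(Period 1)·Q(Period 1) = 133×3 + 141×15 + 354×11 + 378×6 = 399 + 2115 + 3894 + 2268 = 8676
ΣP(Period 0)·Q(Period 1) = 160×3 + 108×15 + 446×11 + 517×6 = 480 + 1620 + 4906 + 3102 = 10108
Index = 8676 / 10108 × 100 = 85.8330

85.83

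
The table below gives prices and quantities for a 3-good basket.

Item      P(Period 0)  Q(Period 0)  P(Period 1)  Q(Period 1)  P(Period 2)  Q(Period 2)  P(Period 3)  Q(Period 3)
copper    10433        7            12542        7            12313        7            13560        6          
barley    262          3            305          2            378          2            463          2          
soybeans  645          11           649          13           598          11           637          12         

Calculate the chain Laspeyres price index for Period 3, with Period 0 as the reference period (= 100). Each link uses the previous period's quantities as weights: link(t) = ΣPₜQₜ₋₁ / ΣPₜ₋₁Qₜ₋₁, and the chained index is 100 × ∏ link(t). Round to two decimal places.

Link Period 0→Period 1:
ΣP(Period 1)Q(Period 0) = 12542×7 + 305×3 + 649×11 = 87794 + 915 + 7139 = 95848
ΣP(Period 0)Q(Period 0) = 10433×7 + 262×3 + 645×11 = 73031 + 786 + 7095 = 80912
link = 95848/80912 = 1.184596
Link Period 1→Period 2:
ΣP(Period 2)Q(Period 1) = 12313×7 + 378×2 + 598×13 = 86191 + 756 + 7774 = 94721
ΣP(Period 1)Q(Period 1) = 12542×7 + 305×2 + 649×13 = 87794 + 610 + 8437 = 96841
link = 94721/96841 = 0.978108
Link Period 2→Period 3:
ΣP(Period 3)Q(Period 2) = 13560×7 + 463×2 + 637×11 = 94920 + 926 + 7007 = 102853
ΣP(Period 2)Q(Period 2) = 12313×7 + 378×2 + 598×11 = 86191 + 756 + 6578 = 93525
link = 102853/93525 = 1.099738
Chained index = 100 × 1.184596 × 0.978108 × 1.099738 = 127.4226

127.42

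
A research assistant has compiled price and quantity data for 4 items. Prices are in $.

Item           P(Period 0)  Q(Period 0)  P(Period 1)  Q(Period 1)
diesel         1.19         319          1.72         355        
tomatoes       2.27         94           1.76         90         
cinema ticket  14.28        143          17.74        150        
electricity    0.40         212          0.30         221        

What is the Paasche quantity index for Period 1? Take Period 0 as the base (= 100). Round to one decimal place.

Paasche quantity index uses current-period prices as weights.
ΣP(Period 1)·Q(Period 1) = 1.72×355 + 1.76×90 + 17.74×150 + 0.30×221 = 610.6 + 158.4 + 2661 + 66.3 = 3496.3
ΣP(Period 1)·Q(Period 0) = 1.72×319 + 1.76×94 + 17.74×143 + 0.30×212 = 548.68 + 165.44 + 2536.82 + 63.6 = 3314.54
Index = 3496.3 / 3314.54 × 100 = 105.4837

105.5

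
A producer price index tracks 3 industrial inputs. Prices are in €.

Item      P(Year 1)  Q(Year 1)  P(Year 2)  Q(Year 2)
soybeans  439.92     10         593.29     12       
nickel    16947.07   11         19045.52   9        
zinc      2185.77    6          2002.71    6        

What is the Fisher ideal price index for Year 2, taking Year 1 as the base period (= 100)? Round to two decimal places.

111.51

Laspeyres component (base-period weights):
ΣP(Year 2)Q(Year 1) = 593.29×10 + 19045.52×11 + 2002.71×6 = 5932.9 + 209500.72 + 12016.26 = 227449.88
ΣP(Year 1)Q(Year 1) = 439.92×10 + 16947.07×11 + 2185.77×6 = 4399.2 + 186417.77 + 13114.62 = 203931.59
L = 227449.88 / 203931.59 × 100 = 111.5324
Paasche component (current-period weights):
ΣP(Year 2)Q(Year 2) = 593.29×12 + 19045.52×9 + 2002.71×6 = 7119.48 + 171409.68 + 12016.26 = 190545.42
ΣP(Year 1)Q(Year 2) = 439.92×12 + 16947.07×9 + 2185.77×6 = 5279.04 + 152523.63 + 13114.62 = 170917.29
P = 190545.42 / 170917.29 × 100 = 111.4840
Fisher = √(L × P) = √(111.5324 × 111.4840) = 111.5082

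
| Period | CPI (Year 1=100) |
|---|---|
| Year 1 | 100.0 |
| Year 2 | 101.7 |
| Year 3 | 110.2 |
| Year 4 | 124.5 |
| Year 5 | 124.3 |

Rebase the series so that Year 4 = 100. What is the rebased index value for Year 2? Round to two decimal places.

Rebased(Year 2) = 101.7 / 124.5 × 100 = 81.6867

81.69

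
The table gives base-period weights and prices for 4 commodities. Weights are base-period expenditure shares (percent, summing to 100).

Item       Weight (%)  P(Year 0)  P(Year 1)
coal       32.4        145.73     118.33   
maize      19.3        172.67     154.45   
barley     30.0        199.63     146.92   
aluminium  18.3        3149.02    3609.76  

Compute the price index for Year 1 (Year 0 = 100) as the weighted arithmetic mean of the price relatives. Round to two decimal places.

86.63

coal: 32.4 × (118.33/145.73) = 32.4 × 0.811981 = 26.3082
maize: 19.3 × (154.45/172.67) = 19.3 × 0.894481 = 17.2635
barley: 30.0 × (146.92/199.63) = 30.0 × 0.735962 = 22.0788
aluminium: 18.3 × (3609.76/3149.02) = 18.3 × 1.146312 = 20.9775
Index = Σ wᵢ·(p₁ᵢ/p₀ᵢ) = 26.3082 + 17.2635 + 22.0788 + 20.9775 = 86.6280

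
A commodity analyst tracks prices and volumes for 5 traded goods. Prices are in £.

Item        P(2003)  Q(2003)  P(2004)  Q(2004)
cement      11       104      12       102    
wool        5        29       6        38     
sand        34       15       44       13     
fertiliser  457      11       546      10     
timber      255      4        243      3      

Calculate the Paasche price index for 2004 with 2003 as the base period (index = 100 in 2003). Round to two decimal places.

115.86

Paasche price index uses current-period quantities as weights.
ΣP(2004)·Q(2004) = 12×102 + 6×38 + 44×13 + 546×10 + 243×3 = 1224 + 228 + 572 + 5460 + 729 = 8213
ΣP(2003)·Q(2004) = 11×102 + 5×38 + 34×13 + 457×10 + 255×3 = 1122 + 190 + 442 + 4570 + 765 = 7089
Index = 8213 / 7089 × 100 = 115.8556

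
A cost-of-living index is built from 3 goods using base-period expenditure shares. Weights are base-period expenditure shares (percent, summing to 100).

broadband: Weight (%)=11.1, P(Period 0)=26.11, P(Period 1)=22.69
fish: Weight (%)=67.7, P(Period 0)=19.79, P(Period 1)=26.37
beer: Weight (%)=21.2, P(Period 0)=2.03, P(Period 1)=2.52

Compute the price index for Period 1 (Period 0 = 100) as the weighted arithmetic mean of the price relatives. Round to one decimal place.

126.2

broadband: 11.1 × (22.69/26.11) = 11.1 × 0.869016 = 9.6461
fish: 67.7 × (26.37/19.79) = 67.7 × 1.332491 = 90.2097
beer: 21.2 × (2.52/2.03) = 21.2 × 1.241379 = 26.3172
Index = Σ wᵢ·(p₁ᵢ/p₀ᵢ) = 9.6461 + 90.2097 + 26.3172 = 126.1730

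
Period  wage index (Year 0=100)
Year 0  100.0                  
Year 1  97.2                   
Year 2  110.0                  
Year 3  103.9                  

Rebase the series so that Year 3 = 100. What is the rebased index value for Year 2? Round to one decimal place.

105.9

Rebased(Year 2) = 110.0 / 103.9 × 100 = 105.8710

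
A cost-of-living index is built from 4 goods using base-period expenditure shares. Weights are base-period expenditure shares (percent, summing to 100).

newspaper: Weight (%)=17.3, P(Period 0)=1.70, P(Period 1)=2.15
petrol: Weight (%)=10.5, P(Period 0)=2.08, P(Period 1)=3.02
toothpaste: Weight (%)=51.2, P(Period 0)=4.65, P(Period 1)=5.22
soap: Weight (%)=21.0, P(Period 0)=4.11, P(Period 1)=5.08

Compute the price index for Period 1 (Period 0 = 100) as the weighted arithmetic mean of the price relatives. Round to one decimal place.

newspaper: 17.3 × (2.15/1.70) = 17.3 × 1.264706 = 21.8794
petrol: 10.5 × (3.02/2.08) = 10.5 × 1.451923 = 15.2452
toothpaste: 51.2 × (5.22/4.65) = 51.2 × 1.122581 = 57.4761
soap: 21.0 × (5.08/4.11) = 21.0 × 1.236010 = 25.9562
Index = Σ wᵢ·(p₁ᵢ/p₀ᵢ) = 21.8794 + 15.2452 + 57.4761 + 25.9562 = 120.5569

120.6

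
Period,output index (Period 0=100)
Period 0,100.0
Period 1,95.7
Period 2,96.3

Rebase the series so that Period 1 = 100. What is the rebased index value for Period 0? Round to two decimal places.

104.49

Rebased(Period 0) = 100.0 / 95.7 × 100 = 104.4932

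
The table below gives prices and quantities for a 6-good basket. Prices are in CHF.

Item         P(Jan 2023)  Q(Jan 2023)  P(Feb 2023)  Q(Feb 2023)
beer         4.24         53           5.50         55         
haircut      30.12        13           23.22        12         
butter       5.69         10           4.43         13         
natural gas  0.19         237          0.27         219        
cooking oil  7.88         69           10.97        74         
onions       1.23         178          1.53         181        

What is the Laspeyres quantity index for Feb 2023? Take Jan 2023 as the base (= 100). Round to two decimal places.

Laspeyres quantity index uses base-period prices as weights.
ΣP(Jan 2023)·Q(Feb 2023) = 4.24×55 + 30.12×12 + 5.69×13 + 0.19×219 + 7.88×74 + 1.23×181 = 233.2 + 361.44 + 73.97 + 41.61 + 583.12 + 222.63 = 1515.97
ΣP(Jan 2023)·Q(Jan 2023) = 4.24×53 + 30.12×13 + 5.69×10 + 0.19×237 + 7.88×69 + 1.23×178 = 224.72 + 391.56 + 56.9 + 45.03 + 543.72 + 218.94 = 1480.87
Index = 1515.97 / 1480.87 × 100 = 102.3702

102.37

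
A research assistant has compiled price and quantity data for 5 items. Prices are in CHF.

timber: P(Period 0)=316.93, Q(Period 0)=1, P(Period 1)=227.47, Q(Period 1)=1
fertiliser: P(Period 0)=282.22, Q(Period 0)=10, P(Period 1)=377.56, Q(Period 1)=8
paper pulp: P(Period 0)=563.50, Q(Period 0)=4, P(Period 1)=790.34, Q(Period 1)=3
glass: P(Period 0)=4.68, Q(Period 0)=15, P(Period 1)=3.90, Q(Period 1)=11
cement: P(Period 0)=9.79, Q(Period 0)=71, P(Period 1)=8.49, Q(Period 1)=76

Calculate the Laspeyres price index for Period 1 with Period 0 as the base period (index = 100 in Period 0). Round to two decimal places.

Laspeyres price index uses base-period quantities as weights.
ΣP(Period 1)·Q(Period 0) = 227.47×1 + 377.56×10 + 790.34×4 + 3.90×15 + 8.49×71 = 227.47 + 3775.6 + 3161.36 + 58.5 + 602.79 = 7825.72
ΣP(Period 0)·Q(Period 0) = 316.93×1 + 282.22×10 + 563.50×4 + 4.68×15 + 9.79×71 = 316.93 + 2822.2 + 2254 + 70.2 + 695.09 = 6158.42
Index = 7825.72 / 6158.42 × 100 = 127.0735

127.07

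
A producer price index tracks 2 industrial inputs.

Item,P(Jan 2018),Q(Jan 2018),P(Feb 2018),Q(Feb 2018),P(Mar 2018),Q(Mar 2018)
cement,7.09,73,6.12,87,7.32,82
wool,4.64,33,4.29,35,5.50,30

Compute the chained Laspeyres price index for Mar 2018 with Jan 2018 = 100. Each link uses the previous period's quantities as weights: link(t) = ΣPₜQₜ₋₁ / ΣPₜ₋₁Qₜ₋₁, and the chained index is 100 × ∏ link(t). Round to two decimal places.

106.58

Link Jan 2018→Feb 2018:
ΣP(Feb 2018)Q(Jan 2018) = 6.12×73 + 4.29×33 = 446.76 + 141.57 = 588.33
ΣP(Jan 2018)Q(Jan 2018) = 7.09×73 + 4.64×33 = 517.57 + 153.12 = 670.69
link = 588.33/670.69 = 0.877201
Link Feb 2018→Mar 2018:
ΣP(Mar 2018)Q(Feb 2018) = 7.32×87 + 5.50×35 = 636.84 + 192.5 = 829.34
ΣP(Feb 2018)Q(Feb 2018) = 6.12×87 + 4.29×35 = 532.44 + 150.15 = 682.59
link = 829.34/682.59 = 1.214990
Chained index = 100 × 0.877201 × 1.214990 = 106.5791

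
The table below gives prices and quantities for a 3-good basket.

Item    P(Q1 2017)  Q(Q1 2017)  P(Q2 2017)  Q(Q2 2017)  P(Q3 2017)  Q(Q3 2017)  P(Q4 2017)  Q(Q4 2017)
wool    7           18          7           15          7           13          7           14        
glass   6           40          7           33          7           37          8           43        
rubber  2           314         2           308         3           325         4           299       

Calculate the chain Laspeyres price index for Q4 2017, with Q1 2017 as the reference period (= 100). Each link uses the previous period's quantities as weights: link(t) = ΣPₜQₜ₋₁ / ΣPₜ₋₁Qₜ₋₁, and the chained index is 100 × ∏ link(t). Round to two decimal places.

175.29

Link Q1 2017→Q2 2017:
ΣP(Q2 2017)Q(Q1 2017) = 7×18 + 7×40 + 2×314 = 126 + 280 + 628 = 1034
ΣP(Q1 2017)Q(Q1 2017) = 7×18 + 6×40 + 2×314 = 126 + 240 + 628 = 994
link = 1034/994 = 1.040241
Link Q2 2017→Q3 2017:
ΣP(Q3 2017)Q(Q2 2017) = 7×15 + 7×33 + 3×308 = 105 + 231 + 924 = 1260
ΣP(Q2 2017)Q(Q2 2017) = 7×15 + 7×33 + 2×308 = 105 + 231 + 616 = 952
link = 1260/952 = 1.323529
Link Q3 2017→Q4 2017:
ΣP(Q4 2017)Q(Q3 2017) = 7×13 + 8×37 + 4×325 = 91 + 296 + 1300 = 1687
ΣP(Q3 2017)Q(Q3 2017) = 7×13 + 7×37 + 3×325 = 91 + 259 + 975 = 1325
link = 1687/1325 = 1.273208
Chained index = 100 × 1.040241 × 1.323529 × 1.273208 = 175.2940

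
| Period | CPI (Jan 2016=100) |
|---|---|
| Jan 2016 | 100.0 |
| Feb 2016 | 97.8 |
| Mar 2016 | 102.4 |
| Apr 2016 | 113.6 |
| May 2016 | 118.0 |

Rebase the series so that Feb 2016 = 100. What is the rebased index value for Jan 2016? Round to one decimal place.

Rebased(Jan 2016) = 100.0 / 97.8 × 100 = 102.2495

102.2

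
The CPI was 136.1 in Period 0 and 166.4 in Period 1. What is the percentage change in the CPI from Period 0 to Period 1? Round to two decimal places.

22.26%

Change = (166.4 − 136.1) / 136.1 × 100
       = 30.3 / 136.1 × 100 = 22.2630%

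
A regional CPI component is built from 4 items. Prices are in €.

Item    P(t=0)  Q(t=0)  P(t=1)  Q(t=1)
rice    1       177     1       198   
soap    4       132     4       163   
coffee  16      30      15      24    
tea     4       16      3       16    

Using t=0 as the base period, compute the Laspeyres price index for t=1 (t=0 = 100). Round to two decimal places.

96.32

Laspeyres price index uses base-period quantities as weights.
ΣP(t=1)·Q(t=0) = 1×177 + 4×132 + 15×30 + 3×16 = 177 + 528 + 450 + 48 = 1203
ΣP(t=0)·Q(t=0) = 1×177 + 4×132 + 16×30 + 4×16 = 177 + 528 + 480 + 64 = 1249
Index = 1203 / 1249 × 100 = 96.3171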